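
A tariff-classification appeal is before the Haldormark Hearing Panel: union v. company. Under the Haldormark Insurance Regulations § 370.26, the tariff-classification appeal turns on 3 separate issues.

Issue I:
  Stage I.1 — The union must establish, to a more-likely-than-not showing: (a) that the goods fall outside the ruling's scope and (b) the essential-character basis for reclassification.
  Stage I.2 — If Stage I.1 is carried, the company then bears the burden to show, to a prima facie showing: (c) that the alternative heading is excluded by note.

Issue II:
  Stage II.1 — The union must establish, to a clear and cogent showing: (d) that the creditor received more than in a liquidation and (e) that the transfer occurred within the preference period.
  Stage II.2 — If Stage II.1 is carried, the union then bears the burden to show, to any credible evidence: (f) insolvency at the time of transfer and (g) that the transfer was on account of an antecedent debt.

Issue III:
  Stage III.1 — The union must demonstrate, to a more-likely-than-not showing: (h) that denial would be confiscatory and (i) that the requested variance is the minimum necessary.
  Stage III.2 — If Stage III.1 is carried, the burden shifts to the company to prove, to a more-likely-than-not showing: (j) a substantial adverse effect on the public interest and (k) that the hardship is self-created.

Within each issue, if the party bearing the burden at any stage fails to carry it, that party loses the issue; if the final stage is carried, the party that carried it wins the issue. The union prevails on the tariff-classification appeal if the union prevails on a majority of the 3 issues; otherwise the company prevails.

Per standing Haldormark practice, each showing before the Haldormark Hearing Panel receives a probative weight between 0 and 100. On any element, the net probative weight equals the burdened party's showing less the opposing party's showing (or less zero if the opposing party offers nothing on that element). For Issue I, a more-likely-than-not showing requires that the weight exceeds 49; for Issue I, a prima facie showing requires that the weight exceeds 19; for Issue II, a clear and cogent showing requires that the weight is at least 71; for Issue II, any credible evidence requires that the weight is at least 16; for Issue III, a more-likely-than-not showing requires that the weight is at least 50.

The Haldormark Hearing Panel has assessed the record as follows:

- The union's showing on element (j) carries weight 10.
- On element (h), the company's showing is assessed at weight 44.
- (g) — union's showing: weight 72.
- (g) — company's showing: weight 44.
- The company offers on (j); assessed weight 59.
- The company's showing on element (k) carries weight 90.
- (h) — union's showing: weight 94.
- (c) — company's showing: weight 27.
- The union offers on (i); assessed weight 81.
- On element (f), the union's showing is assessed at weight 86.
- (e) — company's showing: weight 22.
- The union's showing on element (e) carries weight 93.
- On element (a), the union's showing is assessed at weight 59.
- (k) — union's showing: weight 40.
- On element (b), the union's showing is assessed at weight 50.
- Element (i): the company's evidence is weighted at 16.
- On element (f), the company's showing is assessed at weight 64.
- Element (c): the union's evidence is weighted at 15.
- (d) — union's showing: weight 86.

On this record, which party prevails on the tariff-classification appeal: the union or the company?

— Issue I —
Stage I.1 (union, a more-likely-than-not showing, weight exceeds 49): (a) 59 > 49 — meets; (b) 50 > 49 — meets.
  The union carries Stage I.1; the company now bears the burden.
Stage I.2 (company, a prima facie showing, weight exceeds 19): (c) net 27−15=12 ≤ 19 — fails.
  The company does not carry Stage I.2.
So the union prevails on this issue.
— Issue II —
At Stage II.1 the union must meet a clear and cogent showing (weight is at least 71): on (d) the weight is 86, ≥ 71, so (d) meets the standard; on (e) the weight is 93 less the opposing 22 gives net 71, which does reach 71, so (e) meets the standard.
  Stage II.1 is satisfied; the union continues to bear the burden.
At Stage II.2 the union must meet any credible evidence (weight is at least 16): on (f) the weight is 86 less the opposing 64 gives net 22, which does reach 16, so (f) meets the standard; on (g) the weight is 72 less the opposing 44 gives net 28, ≥ 16, so (g) meets the standard.
  Stage II.2 carried; the final stage is satisfied.
All stages carried — the union prevails on this issue.
— Issue III —
At Stage III.1 the union must meet a more-likely-than-not showing (weight is at least 50): on (h) the weight is 94 less the opposing 44 gives net 50, which does reach 50, so (h) meets the standard; on (i) the weight is 81 less the opposing 16 gives net 65, which does reach 50, so (i) meets the standard.
  The union carries Stage III.1; the company now bears the burden.
At Stage III.2 the company must meet a more-likely-than-not showing (weight is at least 50): on (j) the weight is 59 less the opposing 10 gives net 49, which does not reach 50, so (j) does not meet the standard; on (k) the weight is 90 less the opposing 40 gives net 50, which does reach 50, so (k) meets the standard.
  Not every element is met, so the company fails to carry Stage III.2.
The analysis ends at Stage III.2; the union prevails on this issue.
Per-issue: Issue I → union; Issue II → union; Issue III → union. The union must prevail on a majority of issues; overall, the union prevails.

union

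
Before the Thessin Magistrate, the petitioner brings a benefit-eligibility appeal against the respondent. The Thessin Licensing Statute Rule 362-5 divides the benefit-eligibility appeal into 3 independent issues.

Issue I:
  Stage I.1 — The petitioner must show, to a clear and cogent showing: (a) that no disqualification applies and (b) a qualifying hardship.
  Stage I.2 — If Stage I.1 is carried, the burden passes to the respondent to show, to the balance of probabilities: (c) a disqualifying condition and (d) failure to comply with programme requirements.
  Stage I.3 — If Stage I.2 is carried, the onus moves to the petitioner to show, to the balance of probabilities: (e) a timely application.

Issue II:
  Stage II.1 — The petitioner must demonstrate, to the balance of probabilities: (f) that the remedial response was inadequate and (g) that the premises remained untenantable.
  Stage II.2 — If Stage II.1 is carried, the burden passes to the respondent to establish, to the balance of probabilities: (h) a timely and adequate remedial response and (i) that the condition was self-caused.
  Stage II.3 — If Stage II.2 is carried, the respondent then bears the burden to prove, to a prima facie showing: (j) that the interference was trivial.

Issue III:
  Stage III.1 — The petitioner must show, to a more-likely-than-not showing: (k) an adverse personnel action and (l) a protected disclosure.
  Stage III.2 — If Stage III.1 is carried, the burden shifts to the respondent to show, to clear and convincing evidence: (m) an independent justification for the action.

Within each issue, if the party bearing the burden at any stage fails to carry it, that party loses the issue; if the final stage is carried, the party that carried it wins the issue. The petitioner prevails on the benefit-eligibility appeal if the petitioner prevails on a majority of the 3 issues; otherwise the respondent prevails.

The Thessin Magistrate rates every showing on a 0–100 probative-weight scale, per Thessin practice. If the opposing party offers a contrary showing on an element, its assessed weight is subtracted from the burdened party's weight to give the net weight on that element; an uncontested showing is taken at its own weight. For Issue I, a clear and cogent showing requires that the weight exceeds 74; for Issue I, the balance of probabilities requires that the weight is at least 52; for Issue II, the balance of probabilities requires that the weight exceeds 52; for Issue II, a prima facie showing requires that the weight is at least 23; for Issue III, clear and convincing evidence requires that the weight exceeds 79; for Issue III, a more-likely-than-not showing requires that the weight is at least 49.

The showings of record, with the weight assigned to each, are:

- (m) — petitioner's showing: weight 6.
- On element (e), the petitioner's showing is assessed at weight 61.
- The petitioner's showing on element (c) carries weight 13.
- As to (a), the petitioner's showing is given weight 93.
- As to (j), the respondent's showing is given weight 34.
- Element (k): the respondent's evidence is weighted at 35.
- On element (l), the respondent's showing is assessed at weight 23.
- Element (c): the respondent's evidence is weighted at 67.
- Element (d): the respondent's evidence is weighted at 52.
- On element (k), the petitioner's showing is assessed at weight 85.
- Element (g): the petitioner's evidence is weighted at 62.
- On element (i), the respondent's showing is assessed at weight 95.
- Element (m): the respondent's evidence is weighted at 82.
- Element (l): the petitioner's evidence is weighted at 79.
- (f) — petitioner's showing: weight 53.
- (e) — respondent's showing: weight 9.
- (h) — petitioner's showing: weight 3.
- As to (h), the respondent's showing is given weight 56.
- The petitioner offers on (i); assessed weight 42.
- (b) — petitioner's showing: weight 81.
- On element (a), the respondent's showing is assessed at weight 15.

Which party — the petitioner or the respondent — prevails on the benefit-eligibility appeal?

— Issue I —
Stage I.1 (petitioner, a clear and cogent showing, weight exceeds 74): (a) net 93−15=78 > 74 — meets; (b) 81 > 74 — meets.
  All elements met. The burden passes to the respondent.
Stage I.2 (respondent, the balance of probabilities, weight is at least 52): (c) net 67−13=54 ≥ 52 — meets; (d) 52 ≥ 52 — meets.
  The respondent carries Stage I.2; the petitioner now bears the burden.
Stage I.3 (petitioner, the balance of probabilities, weight is at least 52): (e) net 61−9=52 ≥ 52 — meets.
  Stage I.3 carried; the final stage is satisfied.
All stages carried — the petitioner prevails on this issue.
— Issue II —
At Stage II.1 the petitioner must meet the balance of probabilities (weight exceeds 52): on (f) the weight is 53, > 52, so (f) meets the standard; on (g) the weight is 62, > 52, so (g) meets the standard.
  Stage II.1 carried; the burden shifts to the respondent.
At Stage II.2 the respondent must meet the balance of probabilities (weight exceeds 52): on (h) the weight is 56 less the opposing 3 gives net 53, which does exceed 52, so (h) meets the standard; on (i) the weight is 95 less the opposing 42 gives net 53, > 52, so (i) meets the standard.
  All elements met. The respondent retains the burden for Stage II.3.
At Stage II.3 the respondent must meet a prima facie showing (weight is at least 23): on (j) the weight is 34, which does reach 23, so (j) meets the standard.
  Stage II.3 carried; the final stage is satisfied.
Every stage carried; the respondent prevails on this issue.
— Issue III —
Stage III.1 — burden on petitioner; standard: a more-likely-than-not showing (weight is at least 49).
    (k): 85 − 35 = 50 ≥ 49 [met]
    (l): 79 − 23 = 56 ≥ 49 [met]
  Stage III.1 is satisfied; the onus moves to the respondent.
Stage III.2 — burden on respondent; standard: clear and convincing evidence (weight exceeds 79).
    (m): 82 − 6 = 76 ≤ 79 [not met]
  The respondent does not carry Stage III.2.
The analysis ends at Stage III.2; the petitioner prevails on this issue.
Per-issue: Issue I → petitioner; Issue II → respondent; Issue III → petitioner. The petitioner must prevail on a majority of issues; overall, the petitioner prevails.

petitioner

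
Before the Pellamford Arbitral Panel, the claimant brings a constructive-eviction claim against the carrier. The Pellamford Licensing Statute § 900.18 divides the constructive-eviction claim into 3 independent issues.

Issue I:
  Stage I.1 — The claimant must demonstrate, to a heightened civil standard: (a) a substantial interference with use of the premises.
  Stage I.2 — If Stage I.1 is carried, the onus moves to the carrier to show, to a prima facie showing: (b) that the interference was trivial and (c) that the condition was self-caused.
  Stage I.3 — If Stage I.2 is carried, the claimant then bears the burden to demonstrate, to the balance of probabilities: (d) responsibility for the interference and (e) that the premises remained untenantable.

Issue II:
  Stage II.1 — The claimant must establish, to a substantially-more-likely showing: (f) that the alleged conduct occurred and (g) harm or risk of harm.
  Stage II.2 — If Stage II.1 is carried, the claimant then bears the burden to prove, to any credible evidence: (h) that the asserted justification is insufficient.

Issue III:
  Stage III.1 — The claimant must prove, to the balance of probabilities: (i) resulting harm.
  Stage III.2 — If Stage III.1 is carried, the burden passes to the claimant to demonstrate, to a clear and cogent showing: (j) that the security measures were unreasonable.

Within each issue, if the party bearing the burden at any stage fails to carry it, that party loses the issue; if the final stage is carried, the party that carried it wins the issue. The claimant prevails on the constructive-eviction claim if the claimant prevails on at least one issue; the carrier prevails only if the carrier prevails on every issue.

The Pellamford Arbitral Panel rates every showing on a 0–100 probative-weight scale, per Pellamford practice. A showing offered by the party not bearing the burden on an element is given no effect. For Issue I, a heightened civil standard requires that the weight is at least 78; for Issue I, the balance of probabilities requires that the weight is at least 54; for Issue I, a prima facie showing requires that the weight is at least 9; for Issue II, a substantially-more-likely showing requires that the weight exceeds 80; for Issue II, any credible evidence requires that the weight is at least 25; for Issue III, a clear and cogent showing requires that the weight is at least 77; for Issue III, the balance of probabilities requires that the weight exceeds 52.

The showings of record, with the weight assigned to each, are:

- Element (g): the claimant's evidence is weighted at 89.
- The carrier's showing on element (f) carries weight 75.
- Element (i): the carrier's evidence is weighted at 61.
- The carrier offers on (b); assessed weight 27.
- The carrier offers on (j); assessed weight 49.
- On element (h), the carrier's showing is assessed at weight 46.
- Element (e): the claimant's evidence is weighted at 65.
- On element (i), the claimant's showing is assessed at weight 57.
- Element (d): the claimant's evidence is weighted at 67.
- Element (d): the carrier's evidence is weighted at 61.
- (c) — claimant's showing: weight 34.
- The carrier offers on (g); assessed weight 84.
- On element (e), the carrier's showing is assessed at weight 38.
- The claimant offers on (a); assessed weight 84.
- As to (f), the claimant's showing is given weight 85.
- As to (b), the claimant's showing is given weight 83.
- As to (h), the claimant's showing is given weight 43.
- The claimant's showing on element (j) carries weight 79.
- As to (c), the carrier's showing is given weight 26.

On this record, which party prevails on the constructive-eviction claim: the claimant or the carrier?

claimant

— Issue I —
Stage I.1 — burden on claimant; standard: a heightened civil standard (weight is at least 78).
    (a): 84 ≥ 78 [met]
  All elements met. The burden passes to the carrier.
Stage I.2 — burden on carrier; standard: a prima facie showing (weight is at least 9).
    (b): 27 (claimant's 83 disregarded) ≥ 9 [met]
    (c): 26 (claimant's 34 disregarded) ≥ 9 [met]
  The carrier carries Stage I.2; the claimant now bears the burden.
Stage I.3 — burden on claimant; standard: the balance of probabilities (weight is at least 54).
    (d): 67 (carrier's 61 disregarded) ≥ 54 [met]
    (e): 65 (carrier's 38 disregarded) ≥ 54 [met]
  Stage I.3 carried; the final stage is satisfied.
Every stage carried; the claimant prevails on this issue.
— Issue II —
Stage II.1 — burden on claimant; standard: a substantially-more-likely showing (weight exceeds 80).
    (f): 85 (carrier's 75 disregarded) > 80 [met]
    (g): 89 (carrier's 84 disregarded) > 80 [met]
  Stage II.1 is satisfied; the claimant continues to bear the burden.
Stage II.2 — burden on claimant; standard: any credible evidence (weight is at least 25).
    (h): 43 (carrier's 46 disregarded) ≥ 25 [met]
  All elements met at the final stage.
All stages carried — the claimant prevails on this issue.
— Issue III —
Stage III.1 — burden on claimant; standard: the balance of probabilities (weight exceeds 52).
    (i): 57 (carrier's 61 disregarded) > 52 [met]
  Stage III.1 is satisfied; the claimant continues to bear the burden.
Stage III.2 — burden on claimant; standard: a clear and cogent showing (weight is at least 77).
    (j): 79 (carrier's 49 disregarded) ≥ 77 [met]
  Stage III.2 carried; the final stage is satisfied.
With every stage satisfied, the claimant prevails on this issue.
Per-issue: Issue I → claimant; Issue II → claimant; Issue III → claimant. The claimant must prevail on at least one issue; overall, the claimant prevails.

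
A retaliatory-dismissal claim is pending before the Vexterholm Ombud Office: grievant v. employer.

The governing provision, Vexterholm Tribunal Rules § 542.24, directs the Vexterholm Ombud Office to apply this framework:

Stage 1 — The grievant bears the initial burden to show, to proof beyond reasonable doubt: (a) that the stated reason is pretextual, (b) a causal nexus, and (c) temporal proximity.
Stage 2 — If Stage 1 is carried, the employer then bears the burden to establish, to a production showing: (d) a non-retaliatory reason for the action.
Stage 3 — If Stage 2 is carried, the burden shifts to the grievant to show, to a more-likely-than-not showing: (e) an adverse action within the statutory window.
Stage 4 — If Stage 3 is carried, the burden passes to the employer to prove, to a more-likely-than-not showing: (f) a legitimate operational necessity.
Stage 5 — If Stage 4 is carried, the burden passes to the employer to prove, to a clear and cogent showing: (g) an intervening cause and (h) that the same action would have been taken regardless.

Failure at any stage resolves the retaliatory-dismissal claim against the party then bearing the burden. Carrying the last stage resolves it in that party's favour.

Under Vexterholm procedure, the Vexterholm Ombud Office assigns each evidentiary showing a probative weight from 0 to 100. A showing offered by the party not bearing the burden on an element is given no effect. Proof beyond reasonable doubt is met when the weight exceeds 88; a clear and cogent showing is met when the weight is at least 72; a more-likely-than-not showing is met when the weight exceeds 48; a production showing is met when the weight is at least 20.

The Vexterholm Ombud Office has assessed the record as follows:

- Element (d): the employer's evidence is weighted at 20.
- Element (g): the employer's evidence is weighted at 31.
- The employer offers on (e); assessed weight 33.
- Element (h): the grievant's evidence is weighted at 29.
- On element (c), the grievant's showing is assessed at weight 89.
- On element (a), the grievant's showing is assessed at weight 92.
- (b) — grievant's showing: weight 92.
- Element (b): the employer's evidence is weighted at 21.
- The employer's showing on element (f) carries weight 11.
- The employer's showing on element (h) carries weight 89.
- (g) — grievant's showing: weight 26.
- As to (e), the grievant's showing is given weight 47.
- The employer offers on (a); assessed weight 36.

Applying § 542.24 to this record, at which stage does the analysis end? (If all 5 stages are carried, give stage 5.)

At Stage 1 the grievant must meet proof beyond reasonable doubt (weight exceeds 88): on (a) the weight is 92 (the employer's 36 is given no effect), > 88, so (a) meets the standard; on (b) the weight is 92 (the employer's 21 is given no effect), which does exceed 88, so (b) meets the standard; on (c) the weight is 89, > 88, so (c) meets the standard.
  The grievant carries Stage 1; the employer now bears the burden.
At Stage 2 the employer must meet a production showing (weight is at least 20): on (d) the weight is 20, ≥ 20, so (d) meets the standard.
  All elements met. The burden passes to the grievant.
At Stage 3 the grievant must meet a more-likely-than-not showing (weight exceeds 48): on (e) the weight is 47 (the employer's 33 is given no effect), which does not exceed 48, so (e) does not meet the standard.
  The grievant does not carry Stage 3.
The analysis ends at Stage 3; the employer prevails.

stage 3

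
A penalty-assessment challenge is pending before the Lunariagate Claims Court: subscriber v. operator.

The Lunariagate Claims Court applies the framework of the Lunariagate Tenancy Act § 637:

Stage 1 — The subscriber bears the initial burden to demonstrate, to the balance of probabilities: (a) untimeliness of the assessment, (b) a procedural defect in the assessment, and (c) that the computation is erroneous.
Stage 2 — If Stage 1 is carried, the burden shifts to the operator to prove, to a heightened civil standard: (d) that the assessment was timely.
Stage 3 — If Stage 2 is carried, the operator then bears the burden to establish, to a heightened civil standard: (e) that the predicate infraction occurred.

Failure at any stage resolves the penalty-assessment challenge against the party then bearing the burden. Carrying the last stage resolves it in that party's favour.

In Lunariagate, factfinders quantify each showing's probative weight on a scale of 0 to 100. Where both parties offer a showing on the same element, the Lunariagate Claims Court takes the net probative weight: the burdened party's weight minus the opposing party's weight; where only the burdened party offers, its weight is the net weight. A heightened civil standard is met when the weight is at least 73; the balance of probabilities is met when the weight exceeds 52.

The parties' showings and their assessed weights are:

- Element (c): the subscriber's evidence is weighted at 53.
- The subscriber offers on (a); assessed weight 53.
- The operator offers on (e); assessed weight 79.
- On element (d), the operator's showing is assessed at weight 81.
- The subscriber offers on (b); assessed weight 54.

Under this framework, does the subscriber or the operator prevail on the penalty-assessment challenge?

Stage 1 (subscriber, the balance of probabilities, weight exceeds 52): (a) 53 > 52 — meets; (b) 54 > 52 — meets; (c) 53 > 52 — meets.
  Stage 1 carried; the burden shifts to the operator.
Stage 2 (operator, a heightened civil standard, weight is at least 73): (d) 81 ≥ 73 — meets.
  Stage 2 carried; the burden remains with the operator.
Stage 3 (operator, a heightened civil standard, weight is at least 73): (e) 79 ≥ 73 — meets.
  The operator carries the last stage.
Every stage carried; the operator prevails.

operator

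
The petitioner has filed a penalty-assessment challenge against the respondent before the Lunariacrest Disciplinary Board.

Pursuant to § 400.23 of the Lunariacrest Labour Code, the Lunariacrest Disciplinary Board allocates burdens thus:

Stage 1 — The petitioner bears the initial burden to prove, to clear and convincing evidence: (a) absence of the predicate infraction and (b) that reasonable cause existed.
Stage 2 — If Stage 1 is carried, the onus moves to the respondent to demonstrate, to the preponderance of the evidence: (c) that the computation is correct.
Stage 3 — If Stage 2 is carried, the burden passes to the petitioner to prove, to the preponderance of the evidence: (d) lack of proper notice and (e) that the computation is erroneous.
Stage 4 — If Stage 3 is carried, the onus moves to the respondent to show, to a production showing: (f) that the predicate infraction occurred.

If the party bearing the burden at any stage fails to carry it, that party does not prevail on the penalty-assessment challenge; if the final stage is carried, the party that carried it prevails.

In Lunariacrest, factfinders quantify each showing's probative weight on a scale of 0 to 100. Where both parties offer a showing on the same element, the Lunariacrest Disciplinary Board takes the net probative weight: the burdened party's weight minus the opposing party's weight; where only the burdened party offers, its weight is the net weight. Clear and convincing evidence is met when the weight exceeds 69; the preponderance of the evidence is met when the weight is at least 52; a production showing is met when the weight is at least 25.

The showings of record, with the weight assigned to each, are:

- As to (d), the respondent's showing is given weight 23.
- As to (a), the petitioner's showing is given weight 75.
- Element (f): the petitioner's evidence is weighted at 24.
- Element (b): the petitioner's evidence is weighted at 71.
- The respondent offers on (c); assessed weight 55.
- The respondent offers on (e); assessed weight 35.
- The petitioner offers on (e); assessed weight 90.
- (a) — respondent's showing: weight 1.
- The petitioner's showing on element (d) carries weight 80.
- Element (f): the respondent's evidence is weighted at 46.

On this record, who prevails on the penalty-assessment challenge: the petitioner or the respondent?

petitioner

At Stage 1 the petitioner must meet clear and convincing evidence (weight exceeds 69): on (a) the weight is 75 less the opposing 1 gives net 74, which does exceed 69, so (a) meets the standard; on (b) the weight is 71, > 69, so (b) meets the standard.
  Stage 1 carried; the burden shifts to the respondent.
At Stage 2 the respondent must meet the preponderance of the evidence (weight is at least 52): on (c) the weight is 55, ≥ 52, so (c) meets the standard.
  Stage 2 carried; the burden shifts to the petitioner.
At Stage 3 the petitioner must meet the preponderance of the evidence (weight is at least 52): on (d) the weight is 80 less the opposing 23 gives net 57, which does reach 52, so (d) meets the standard; on (e) the weight is 90 less the opposing 35 gives net 55, ≥ 52, so (e) meets the standard.
  All elements met. The burden passes to the respondent.
At Stage 4 the respondent must meet a production showing (weight is at least 25): on (f) the weight is 46 less the opposing 24 gives net 22, which does not reach 25, so (f) does not meet the standard.
  Stage 4 not carried; the respondent fails its burden.
The analysis ends at Stage 4; the petitioner prevails.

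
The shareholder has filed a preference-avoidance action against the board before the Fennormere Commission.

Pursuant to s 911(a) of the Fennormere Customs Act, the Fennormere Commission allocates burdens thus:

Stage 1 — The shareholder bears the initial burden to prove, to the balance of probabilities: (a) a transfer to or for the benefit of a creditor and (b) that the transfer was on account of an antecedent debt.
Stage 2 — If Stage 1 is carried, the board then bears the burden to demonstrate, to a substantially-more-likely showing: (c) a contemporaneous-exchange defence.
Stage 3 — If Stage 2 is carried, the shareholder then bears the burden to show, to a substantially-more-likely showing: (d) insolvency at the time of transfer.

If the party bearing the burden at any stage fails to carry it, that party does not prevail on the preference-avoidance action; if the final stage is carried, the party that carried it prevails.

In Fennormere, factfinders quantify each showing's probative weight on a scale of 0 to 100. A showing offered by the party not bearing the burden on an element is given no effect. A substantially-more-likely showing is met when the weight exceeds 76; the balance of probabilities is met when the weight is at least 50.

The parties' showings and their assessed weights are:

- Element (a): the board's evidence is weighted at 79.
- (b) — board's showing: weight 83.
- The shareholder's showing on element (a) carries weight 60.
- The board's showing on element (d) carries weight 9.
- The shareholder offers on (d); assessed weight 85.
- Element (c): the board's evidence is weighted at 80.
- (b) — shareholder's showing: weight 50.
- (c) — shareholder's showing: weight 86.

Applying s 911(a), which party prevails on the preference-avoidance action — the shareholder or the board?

At Stage 1 the shareholder must meet the balance of probabilities (weight is at least 50): on (a) the weight is 60 (the board's 79 is given no effect), ≥ 50, so (a) meets the standard; on (b) the weight is 50 (the board's 83 is given no effect), ≥ 50, so (b) meets the standard.
  Stage 1 carried; the burden shifts to the board.
At Stage 2 the board must meet a substantially-more-likely showing (weight exceeds 76): on (c) the weight is 80 (the shareholder's 86 is given no effect), > 76, so (c) meets the standard.
  The board carries Stage 2; the shareholder now bears the burden.
At Stage 3 the shareholder must meet a substantially-more-likely showing (weight exceeds 76): on (d) the weight is 85 (the board's 9 is given no effect), which does exceed 76, so (d) meets the standard.
  The shareholder carries the last stage.
Every stage carried; the shareholder prevails.

shareholder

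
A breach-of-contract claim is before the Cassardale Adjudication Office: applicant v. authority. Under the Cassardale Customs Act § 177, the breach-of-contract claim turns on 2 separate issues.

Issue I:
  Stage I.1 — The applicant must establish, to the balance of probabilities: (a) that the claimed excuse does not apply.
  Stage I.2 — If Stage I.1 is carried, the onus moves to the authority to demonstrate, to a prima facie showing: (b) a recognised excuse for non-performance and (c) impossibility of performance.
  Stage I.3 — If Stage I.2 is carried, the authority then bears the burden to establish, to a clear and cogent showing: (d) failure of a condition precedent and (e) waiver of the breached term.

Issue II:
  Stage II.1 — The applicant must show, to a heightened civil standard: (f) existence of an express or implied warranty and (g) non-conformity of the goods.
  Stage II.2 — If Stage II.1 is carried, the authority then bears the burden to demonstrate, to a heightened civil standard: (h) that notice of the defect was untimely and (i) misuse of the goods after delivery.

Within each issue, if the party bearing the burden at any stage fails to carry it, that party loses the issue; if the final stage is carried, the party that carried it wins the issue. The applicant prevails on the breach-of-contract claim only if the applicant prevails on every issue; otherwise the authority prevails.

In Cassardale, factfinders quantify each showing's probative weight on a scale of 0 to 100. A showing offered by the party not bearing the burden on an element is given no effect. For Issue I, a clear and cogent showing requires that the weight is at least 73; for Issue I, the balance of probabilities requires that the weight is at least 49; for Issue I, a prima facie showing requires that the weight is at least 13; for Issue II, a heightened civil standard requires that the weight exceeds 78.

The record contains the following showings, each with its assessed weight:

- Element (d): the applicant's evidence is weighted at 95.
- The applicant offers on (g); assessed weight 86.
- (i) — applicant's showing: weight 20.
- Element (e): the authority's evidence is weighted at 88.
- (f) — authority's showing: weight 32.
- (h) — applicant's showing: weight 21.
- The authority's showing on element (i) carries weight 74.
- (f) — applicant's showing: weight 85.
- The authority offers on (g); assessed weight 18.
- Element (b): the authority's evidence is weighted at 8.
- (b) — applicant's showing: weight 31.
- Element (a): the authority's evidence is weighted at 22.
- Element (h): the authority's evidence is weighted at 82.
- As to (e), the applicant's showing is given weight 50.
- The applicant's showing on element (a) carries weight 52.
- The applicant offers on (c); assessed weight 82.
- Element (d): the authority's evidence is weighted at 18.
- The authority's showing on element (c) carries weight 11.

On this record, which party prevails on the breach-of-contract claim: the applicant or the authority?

applicant

— Issue I —
At Stage I.1 the applicant must meet the balance of probabilities (weight is at least 49): on (a) the weight is 52 (the authority's 22 is given no effect), ≥ 49, so (a) meets the standard.
  Stage I.1 is satisfied; the onus moves to the authority.
At Stage I.2 the authority must meet a prima facie showing (weight is at least 13): on (b) the weight is 8 (the applicant's 31 is given no effect), < 13, so (b) does not meet the standard; on (c) the weight is 11 (the applicant's 82 is given no effect), < 13, so (c) does not meet the standard.
  The authority does not carry Stage I.2.
The applicant prevails on this issue.
— Issue II —
Stage II.1 (applicant, a heightened civil standard, weight exceeds 78): (f) 85 (authority's 32 disregarded) > 78 — meets; (g) 86 (authority's 18 disregarded) > 78 — meets.
  All elements met. The burden passes to the authority.
Stage II.2 (authority, a heightened civil standard, weight exceeds 78): (h) 82 (applicant's 21 disregarded) > 78 — meets; (i) 74 (applicant's 20 disregarded) ≤ 78 — fails.
  The authority does not carry Stage II.2.
The applicant prevails on this issue.
Per-issue: Issue I → applicant; Issue II → applicant. The applicant must prevail on every issue; overall, the applicant prevails.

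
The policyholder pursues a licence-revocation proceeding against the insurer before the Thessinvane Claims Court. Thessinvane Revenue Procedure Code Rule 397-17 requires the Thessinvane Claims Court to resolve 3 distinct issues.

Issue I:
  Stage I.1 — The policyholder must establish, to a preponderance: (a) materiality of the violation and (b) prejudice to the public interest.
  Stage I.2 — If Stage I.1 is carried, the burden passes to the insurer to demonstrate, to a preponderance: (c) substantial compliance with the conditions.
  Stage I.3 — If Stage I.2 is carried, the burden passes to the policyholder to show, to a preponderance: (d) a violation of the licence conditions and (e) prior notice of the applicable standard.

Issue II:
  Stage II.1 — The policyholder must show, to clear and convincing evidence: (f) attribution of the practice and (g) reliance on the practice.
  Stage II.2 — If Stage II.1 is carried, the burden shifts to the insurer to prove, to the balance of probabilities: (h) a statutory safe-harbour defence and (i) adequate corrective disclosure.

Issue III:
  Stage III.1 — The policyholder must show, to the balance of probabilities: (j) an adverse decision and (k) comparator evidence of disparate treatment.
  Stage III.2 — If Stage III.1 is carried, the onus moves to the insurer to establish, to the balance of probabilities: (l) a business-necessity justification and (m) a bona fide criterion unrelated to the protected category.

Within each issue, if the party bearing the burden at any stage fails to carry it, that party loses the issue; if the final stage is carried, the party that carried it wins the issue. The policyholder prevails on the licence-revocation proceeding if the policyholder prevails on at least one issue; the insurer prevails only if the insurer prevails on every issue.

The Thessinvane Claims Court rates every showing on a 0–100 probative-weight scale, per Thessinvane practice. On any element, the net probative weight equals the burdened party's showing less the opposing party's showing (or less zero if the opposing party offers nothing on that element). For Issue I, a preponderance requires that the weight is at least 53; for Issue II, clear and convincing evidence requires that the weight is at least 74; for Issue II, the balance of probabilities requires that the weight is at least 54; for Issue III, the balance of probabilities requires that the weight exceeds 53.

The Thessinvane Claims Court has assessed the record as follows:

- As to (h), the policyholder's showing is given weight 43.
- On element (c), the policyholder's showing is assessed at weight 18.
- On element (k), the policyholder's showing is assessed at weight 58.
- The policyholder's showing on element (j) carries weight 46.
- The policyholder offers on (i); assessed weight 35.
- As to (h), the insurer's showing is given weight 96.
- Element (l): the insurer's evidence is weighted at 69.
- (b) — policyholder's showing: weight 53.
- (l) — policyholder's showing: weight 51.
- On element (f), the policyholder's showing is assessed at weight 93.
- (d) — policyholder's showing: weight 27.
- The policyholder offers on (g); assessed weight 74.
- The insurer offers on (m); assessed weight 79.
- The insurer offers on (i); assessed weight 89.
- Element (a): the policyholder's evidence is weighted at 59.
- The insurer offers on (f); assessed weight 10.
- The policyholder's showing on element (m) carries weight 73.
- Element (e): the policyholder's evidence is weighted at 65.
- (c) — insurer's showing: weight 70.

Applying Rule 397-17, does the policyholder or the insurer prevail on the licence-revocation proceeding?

— Issue I —
At Stage I.1 the policyholder must meet a preponderance (weight is at least 53): on (a) the weight is 59, which does reach 53, so (a) meets the standard; on (b) the weight is 53, ≥ 53, so (b) meets the standard.
  Stage I.1 carried; the burden shifts to the insurer.
At Stage I.2 the insurer must meet a preponderance (weight is at least 53): on (c) the weight is 70 less the opposing 18 gives net 52, which does not reach 53, so (c) does not meet the standard.
  The insurer does not carry Stage I.2.
So the policyholder prevails on this issue.
— Issue II —
At Stage II.1 the policyholder must meet clear and convincing evidence (weight is at least 74): on (f) the weight is 93 less the opposing 10 gives net 83, which does reach 74, so (f) meets the standard; on (g) the weight is 74, ≥ 74, so (g) meets the standard.
  Stage II.1 is satisfied; the onus moves to the insurer.
At Stage II.2 the insurer must meet the balance of probabilities (weight is at least 54): on (h) the weight is 96 less the opposing 43 gives net 53, < 54, so (h) does not meet the standard; on (i) the weight is 89 less the opposing 35 gives net 54, ≥ 54, so (i) meets the standard.
  The insurer does not carry Stage II.2.
The analysis ends at Stage II.2; the policyholder prevails on this issue.
— Issue III —
Stage III.1 (policyholder, the balance of probabilities, weight exceeds 53): (j) 46 ≤ 53 — fails; (k) 58 > 53 — meets.
  The policyholder does not carry Stage III.1.
The analysis ends at Stage III.1; the insurer prevails on this issue.
Per-issue: Issue I → policyholder; Issue II → policyholder; Issue III → insurer. The policyholder must prevail on at least one issue; overall, the policyholder prevails.

policyholder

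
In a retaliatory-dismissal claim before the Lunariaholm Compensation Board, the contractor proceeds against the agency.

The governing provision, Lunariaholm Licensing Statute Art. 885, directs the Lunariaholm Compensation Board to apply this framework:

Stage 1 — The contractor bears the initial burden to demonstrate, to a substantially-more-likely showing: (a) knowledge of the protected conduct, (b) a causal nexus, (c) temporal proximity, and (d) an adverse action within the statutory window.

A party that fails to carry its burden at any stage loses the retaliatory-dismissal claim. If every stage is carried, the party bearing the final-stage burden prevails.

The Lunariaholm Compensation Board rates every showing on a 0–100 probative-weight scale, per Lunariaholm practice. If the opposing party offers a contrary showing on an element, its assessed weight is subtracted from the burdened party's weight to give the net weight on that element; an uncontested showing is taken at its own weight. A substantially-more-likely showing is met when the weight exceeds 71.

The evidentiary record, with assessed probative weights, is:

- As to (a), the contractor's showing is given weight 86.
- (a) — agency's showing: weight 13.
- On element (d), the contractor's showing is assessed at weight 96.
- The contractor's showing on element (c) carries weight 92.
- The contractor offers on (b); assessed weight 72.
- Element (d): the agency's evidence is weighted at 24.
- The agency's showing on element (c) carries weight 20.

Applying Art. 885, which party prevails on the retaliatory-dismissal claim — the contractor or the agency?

At Stage 1 the contractor must meet a substantially-more-likely showing (weight exceeds 71): on (a) the weight is 86 less the opposing 13 gives net 73, > 71, so (a) meets the standard; on (b) the weight is 72, > 71, so (b) meets the standard; on (c) the weight is 92 less the opposing 20 gives net 72, > 71, so (c) meets the standard; on (d) the weight is 96 less the opposing 24 gives net 72, > 71, so (d) meets the standard.
  The contractor carries the last stage.
Every stage carried; the contractor prevails.

contractor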